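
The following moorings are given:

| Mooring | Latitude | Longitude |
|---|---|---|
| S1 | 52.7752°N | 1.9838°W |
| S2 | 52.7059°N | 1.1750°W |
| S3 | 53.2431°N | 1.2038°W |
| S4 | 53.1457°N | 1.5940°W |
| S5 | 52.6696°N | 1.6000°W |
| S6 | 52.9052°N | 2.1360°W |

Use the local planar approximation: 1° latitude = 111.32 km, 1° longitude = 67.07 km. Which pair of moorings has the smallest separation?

Pairwise distances:
S1–S6: 17.7096 km
S1–S5: 28.2986 km
S3–S4: 28.3279 km
S2–S5: 28.7898 km
S5–S6: 44.4997 km
S4–S6: 45.1467 km
S1–S4: 48.8321 km
S4–S5: 53.0010 km
S1–S2: 54.7920 km
S2–S4: 56.4507 km
S2–S3: 59.8323 km
S2–S6: 68.1658 km
S3–S5: 69.1515 km
S3–S6: 72.9656 km
S1–S3: 73.8230 km
Closest pair: S1–S6 at 17.7096 km.

S1 and S6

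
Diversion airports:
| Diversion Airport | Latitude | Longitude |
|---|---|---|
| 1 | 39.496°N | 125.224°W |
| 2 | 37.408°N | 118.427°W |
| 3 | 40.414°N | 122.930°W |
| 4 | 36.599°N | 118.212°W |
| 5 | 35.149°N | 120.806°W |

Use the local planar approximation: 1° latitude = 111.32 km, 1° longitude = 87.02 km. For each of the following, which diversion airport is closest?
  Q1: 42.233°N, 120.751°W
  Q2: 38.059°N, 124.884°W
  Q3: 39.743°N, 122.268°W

Q1 at 42.233°N, 120.751°W:
  1: √((-2.737·111.32)² + (-4.473·87.02)²) = √(92831.63299 + 151508.13570) = 494.307 km
  2: √((-4.825·111.32)² + (2.324·87.02)²) = √(288496.82016 + 40898.78490) = 573.930 km
  3: √((-1.819·111.32)² + (-2.179·87.02)²) = √(41002.63748 + 35954.44741) = 277.411 km
  4: √((-5.634·111.32)² + (2.539·87.02)²) = √(393350.83881 + 48816.15392) = 664.956 km
  5: √((-7.084·111.32)² + (-0.055·87.02)²) = √(621875.57602 + 22.90675) = 788.605 km
  → nearest: 3 (277.411 km)
Q2 at 38.059°N, 124.884°W:
  1: √((1.437·111.32)² + (-0.340·87.02)²) = √(25589.38990 + 875.37873) = 162.680 km
  2: √((-0.651·111.32)² + (6.457·87.02)²) = √(5251.80234 + 315718.28187) = 566.542 km
  3: √((2.355·111.32)² + (1.954·87.02)²) = √(68727.13155 + 28912.60857) = 312.474 km
  4: √((-1.460·111.32)² + (6.672·87.02)²) = √(26415.09074 + 337093.38733) = 602.917 km
  5: √((-2.910·111.32)² + (4.078·87.02)²) = √(104937.90106 + 125930.98514) = 480.488 km
  → nearest: 1 (162.680 km)
Q3 at 39.743°N, 122.268°W:
  1: √((-0.247·111.32)² + (-2.956·87.02)²) = √(756.03222 + 66167.84910) = 258.697 km
  2: √((-2.335·111.32)² + (3.841·87.02)²) = √(67564.74860 + 111718.93121) = 423.419 km
  3: √((0.671·111.32)² + (-0.662·87.02)²) = √(5579.45059 + 3318.59410) = 94.329 km
  4: √((-3.144·111.32)² + (4.056·87.02)²) = √(122493.05610 + 124575.90492) = 497.060 km
  5: √((-4.594·111.32)² + (1.462·87.02)²) = √(261534.13304 + 16185.75280) = 526.991 km
  → nearest: 3 (94.329 km)

Q1→3; Q2→1; Q3→3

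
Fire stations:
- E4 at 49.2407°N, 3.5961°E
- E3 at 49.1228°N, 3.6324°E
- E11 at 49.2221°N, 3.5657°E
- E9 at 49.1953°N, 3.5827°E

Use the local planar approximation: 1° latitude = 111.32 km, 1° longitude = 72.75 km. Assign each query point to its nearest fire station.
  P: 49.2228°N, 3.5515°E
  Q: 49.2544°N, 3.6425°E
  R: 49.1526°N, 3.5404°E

P→E11; Q→E4; R→E9

P at 49.2228°N, 3.5515°E:
  E4: √((0.0179·111.32)² + (0.0446·72.75)²) = √(3.970566 + 10.527754) = 3.8077 km
  E3: √((-0.1000·111.32)² + (0.0809·72.75)²) = √(123.921424 + 34.638816) = 12.5921 km
  E11: √((-0.0007·111.32)² + (0.0142·72.75)²) = √(0.006072 + 1.067192) = 1.0360 km
  E9: √((-0.0275·111.32)² + (0.0312·72.75)²) = √(9.371558 + 5.151992) = 3.8110 km
  → nearest: E11 (1.0360 km)
Q at 49.2544°N, 3.6425°E:
  E4: √((-0.0137·111.32)² + (-0.0464·72.75)²) = √(2.325881 + 11.394675) = 3.7041 km
  E3: √((-0.1316·111.32)² + (-0.0101·72.75)²) = √(214.614062 + 0.539894) = 14.6681 km
  E11: √((-0.0323·111.32)² + (-0.0768·72.75)²) = √(12.928598 + 31.216804) = 6.6442 km
  E9: √((-0.0591·111.32)² + (-0.0598·72.75)²) = √(43.283399 + 18.926415) = 7.8873 km
  → nearest: E4 (3.7041 km)
R at 49.1526°N, 3.5404°E:
  E4: √((0.0881·111.32)² + (0.0557·72.75)²) = √(96.182976 + 16.420122) = 10.6115 km
  E3: √((-0.0298·111.32)² + (0.0920·72.75)²) = √(11.004718 + 44.796249) = 7.4700 km
  E11: √((0.0695·111.32)² + (0.0253·72.75)²) = √(59.857146 + 3.387716) = 7.9527 km
  E9: √((0.0427·111.32)² + (0.0423·72.75)²) = √(22.594469 + 9.469929) = 5.6625 km
  → nearest: E9 (5.6625 km)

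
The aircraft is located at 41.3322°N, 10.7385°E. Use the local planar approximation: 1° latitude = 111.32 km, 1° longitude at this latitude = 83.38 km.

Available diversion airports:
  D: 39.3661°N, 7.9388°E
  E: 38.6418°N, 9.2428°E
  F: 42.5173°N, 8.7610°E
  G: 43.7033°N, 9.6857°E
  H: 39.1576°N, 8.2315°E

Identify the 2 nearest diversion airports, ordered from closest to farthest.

F, G

Distances from 41.3322°N, 10.7385°E:
D: √((-1.9661·111.32)² + (-2.7997·83.38)²) = √(47902.436265 + 54493.760185) = 319.9941 km
E: √((-2.6904·111.32)² + (-1.4957·83.38)²) = √(89697.451494 + 15552.949752) = 324.4232 km
F: √((1.1851·111.32)² + (-1.9775·83.38)²) = √(17404.293223 + 27186.716968) = 211.1658 km
G: √((2.3711·111.32)² + (-1.0528·83.38)²) = √(69670.052272 + 7705.760986) = 278.1651 km
H: √((-2.1746·111.32)² + (-2.5070·83.38)²) = √(58601.018296 + 43695.071013) = 319.8376 km
Sorted: F (211.1658 km) < G (278.1651 km) < H (319.8376 km) < D (319.9941 km) < …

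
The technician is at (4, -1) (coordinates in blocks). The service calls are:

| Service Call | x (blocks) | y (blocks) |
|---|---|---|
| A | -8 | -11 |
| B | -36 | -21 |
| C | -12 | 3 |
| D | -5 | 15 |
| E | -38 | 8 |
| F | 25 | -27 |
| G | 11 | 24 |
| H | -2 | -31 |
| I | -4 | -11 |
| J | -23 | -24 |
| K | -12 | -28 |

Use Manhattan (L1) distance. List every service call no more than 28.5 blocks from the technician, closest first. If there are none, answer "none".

I, C, A, D

Distances from (4, -1):
A: |-12| + |-10| = 12 + 10 = 22 blocks
B: |-40| + |-20| = 40 + 20 = 60 blocks
C: |-16| + |4| = 16 + 4 = 20 blocks
D: |-9| + |16| = 9 + 16 = 25 blocks
E: |-42| + |9| = 42 + 9 = 51 blocks
F: |21| + |-26| = 21 + 26 = 47 blocks
G: |7| + |25| = 7 + 25 = 32 blocks
H: |-6| + |-30| = 6 + 30 = 36 blocks
I: |-8| + |-10| = 8 + 10 = 18 blocks
J: |-27| + |-23| = 27 + 23 = 50 blocks
K: |-16| + |-27| = 16 + 27 = 43 blocks
Threshold 28.5 blocks: I (18 blocks), C (20 blocks), A (22 blocks), D (25 blocks) are within range.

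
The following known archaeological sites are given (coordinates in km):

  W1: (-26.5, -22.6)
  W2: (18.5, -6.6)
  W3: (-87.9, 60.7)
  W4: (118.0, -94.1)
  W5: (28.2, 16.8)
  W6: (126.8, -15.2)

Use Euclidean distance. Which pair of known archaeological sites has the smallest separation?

W2 and W5

Pairwise distances:
W1–W2: √((45.0)² + (16.0)²) = √(2025.000 + 256.000) = 47.8 km
W1–W3: √((-61.4)² + (83.3)²) = √(3769.960 + 6938.890) = 103.5 km
W1–W4: √((144.5)² + (-71.5)²) = √(20880.250 + 5112.250) = 161.2 km
W1–W5: √((54.7)² + (39.4)²) = √(2992.090 + 1552.360) = 67.4 km
W1–W6: √((153.3)² + (7.4)²) = √(23500.890 + 54.760) = 153.5 km
W2–W3: √((-106.4)² + (67.3)²) = √(11320.960 + 4529.290) = 125.9 km
W2–W4: √((99.5)² + (-87.5)²) = √(9900.250 + 7656.250) = 132.5 km
W2–W5: √((9.7)² + (23.4)²) = √(94.090 + 547.560) = 25.3 km
W2–W6: √((108.3)² + (-8.6)²) = √(11728.890 + 73.960) = 108.6 km
W3–W4: √((205.9)² + (-154.8)²) = √(42394.810 + 23963.040) = 257.6 km
W3–W5: √((116.1)² + (-43.9)²) = √(13479.210 + 1927.210) = 124.1 km
W3–W6: √((214.7)² + (-75.9)²) = √(46096.090 + 5760.810) = 227.7 km
W4–W5: √((-89.8)² + (110.9)²) = √(8064.040 + 12298.810) = 142.7 km
W4–W6: √((8.8)² + (78.9)²) = √(77.440 + 6225.210) = 79.4 km
W5–W6: √((98.6)² + (-32.0)²) = √(9721.960 + 1024.000) = 103.7 km
Closest pair: W2–W5 at 25.3 km.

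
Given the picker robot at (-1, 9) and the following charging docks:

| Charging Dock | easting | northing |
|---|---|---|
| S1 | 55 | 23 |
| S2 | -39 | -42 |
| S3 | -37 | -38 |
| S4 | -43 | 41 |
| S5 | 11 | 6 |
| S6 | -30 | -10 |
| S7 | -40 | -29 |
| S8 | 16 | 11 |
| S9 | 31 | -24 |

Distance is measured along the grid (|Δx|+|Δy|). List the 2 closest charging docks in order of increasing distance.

Distances from (-1, 9):
S1: |56| + |14| = 56 + 14 = 70
S2: |-38| + |-51| = 38 + 51 = 89
S3: |-36| + |-47| = 36 + 47 = 83
S4: |-42| + |32| = 42 + 32 = 74
S5: |12| + |-3| = 12 + 3 = 15
S6: |-29| + |-19| = 29 + 19 = 48
S7: |-39| + |-38| = 39 + 38 = 77
S8: |17| + |2| = 17 + 2 = 19
S9: |32| + |-33| = 32 + 33 = 65
Sorted: S5 (15) < S8 (19) < S6 (48) < S9 (65) < …

S5, S8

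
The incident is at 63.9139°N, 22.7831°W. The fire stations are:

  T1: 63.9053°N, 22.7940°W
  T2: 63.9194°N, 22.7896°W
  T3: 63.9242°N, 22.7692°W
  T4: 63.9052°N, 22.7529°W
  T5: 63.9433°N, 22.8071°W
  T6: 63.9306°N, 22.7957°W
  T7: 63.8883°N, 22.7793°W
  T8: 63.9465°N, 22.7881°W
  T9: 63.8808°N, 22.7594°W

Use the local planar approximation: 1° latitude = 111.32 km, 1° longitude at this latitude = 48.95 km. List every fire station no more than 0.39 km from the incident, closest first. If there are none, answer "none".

Distances from 63.9139°N, 22.7831°W:
T1: √((-0.0086·111.32)² + (-0.0109·48.95)²) = √(0.916523 + 0.284681) = 1.0960 km
T2: √((0.0055·111.32)² + (-0.0065·48.95)²) = √(0.374862 + 0.101235) = 0.6900 km
T3: √((0.0103·111.32)² + (0.0139·48.95)²) = √(1.314682 + 0.462951) = 1.3333 km
T4: √((-0.0087·111.32)² + (0.0302·48.95)²) = √(0.937961 + 2.185341) = 1.7673 km
T5: √((0.0294·111.32)² + (-0.0240·48.95)²) = √(10.711272 + 1.380155) = 3.4773 km
T6: √((0.0167·111.32)² + (-0.0126·48.95)²) = √(3.456045 + 0.380405) = 1.9587 km
T7: √((-0.0256·111.32)² + (0.0038·48.95)²) = √(8.121314 + 0.034600) = 2.8559 km
T8: √((0.0326·111.32)² + (-0.0050·48.95)²) = √(13.169873 + 0.059903) = 3.6373 km
T9: √((-0.0331·111.32)² + (0.0237·48.95)²) = √(13.576955 + 1.345867) = 3.8630 km
Threshold 0.39 km: none within range.

none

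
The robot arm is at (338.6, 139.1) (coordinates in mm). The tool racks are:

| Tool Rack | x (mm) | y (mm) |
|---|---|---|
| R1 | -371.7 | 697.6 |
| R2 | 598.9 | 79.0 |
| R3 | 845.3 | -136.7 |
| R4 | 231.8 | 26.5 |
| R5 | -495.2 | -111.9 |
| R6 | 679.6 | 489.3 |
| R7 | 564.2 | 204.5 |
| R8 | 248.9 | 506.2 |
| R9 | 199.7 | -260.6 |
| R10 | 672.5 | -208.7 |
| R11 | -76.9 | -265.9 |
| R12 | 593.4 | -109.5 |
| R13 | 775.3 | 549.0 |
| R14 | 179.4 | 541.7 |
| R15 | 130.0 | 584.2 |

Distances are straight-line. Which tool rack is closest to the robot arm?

Distances from (338.6, 139.1):
R1: 903.6 mm
R2: 267.1 mm
R3: 576.9 mm
R4: 155.2 mm
R5: 870.8 mm
R6: 488.8 mm
R7: 234.9 mm
R8: 377.9 mm
R9: 423.1 mm
R10: 482.1 mm
R11: 580.2 mm
R12: 356.0 mm
R13: 598.9 mm
R14: 432.9 mm
R15: 491.6 mm
Minimum: R4 at 155.2 mm.

R4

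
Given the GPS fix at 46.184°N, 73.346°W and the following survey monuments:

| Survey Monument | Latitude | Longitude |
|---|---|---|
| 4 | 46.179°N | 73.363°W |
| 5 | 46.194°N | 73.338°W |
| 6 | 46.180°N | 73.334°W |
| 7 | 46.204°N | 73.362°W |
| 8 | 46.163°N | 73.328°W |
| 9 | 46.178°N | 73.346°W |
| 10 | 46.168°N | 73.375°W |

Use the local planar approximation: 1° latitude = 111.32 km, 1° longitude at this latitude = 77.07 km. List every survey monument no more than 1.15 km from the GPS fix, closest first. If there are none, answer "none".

9, 6

Distances from 46.184°N, 73.346°W:
4: √((-0.005·111.32)² + (-0.017·77.07)²) = √(0.30980 + 1.71660) = 1.424 km
5: √((0.010·111.32)² + (0.008·77.07)²) = √(1.23921 + 0.38015) = 1.273 km
6: √((-0.004·111.32)² + (0.012·77.07)²) = √(0.19827 + 0.85533) = 1.026 km
7: √((0.020·111.32)² + (-0.016·77.07)²) = √(4.95686 + 1.52058) = 2.545 km
8: √((-0.021·111.32)² + (0.018·77.07)²) = √(5.46493 + 1.92449) = 2.718 km
9: √((-0.006·111.32)² + (0.000·77.07)²) = √(0.44612 + 0.00000) = 0.668 km
10: √((-0.016·111.32)² + (-0.029·77.07)²) = √(3.17239 + 4.99536) = 2.858 km
Threshold 1.15 km: 9 (0.668 km), 6 (1.026 km) are within range.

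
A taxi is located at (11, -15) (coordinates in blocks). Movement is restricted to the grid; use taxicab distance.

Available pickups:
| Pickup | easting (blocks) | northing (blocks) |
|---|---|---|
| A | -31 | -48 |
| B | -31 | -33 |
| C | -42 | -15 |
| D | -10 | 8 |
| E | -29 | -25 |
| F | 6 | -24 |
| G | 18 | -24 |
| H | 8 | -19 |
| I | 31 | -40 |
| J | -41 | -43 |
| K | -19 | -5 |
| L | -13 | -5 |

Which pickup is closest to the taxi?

Distances from (11, -15):
A: |-42| + |-33| = 42 + 33 = 75 blocks
B: |-42| + |-18| = 42 + 18 = 60 blocks
C: |-53| + |0| = 53 + 0 = 53 blocks
D: |-21| + |23| = 21 + 23 = 44 blocks
E: |-40| + |-10| = 40 + 10 = 50 blocks
F: |-5| + |-9| = 5 + 9 = 14 blocks
G: |7| + |-9| = 7 + 9 = 16 blocks
H: |-3| + |-4| = 3 + 4 = 7 blocks
I: |20| + |-25| = 20 + 25 = 45 blocks
J: |-52| + |-28| = 52 + 28 = 80 blocks
K: |-30| + |10| = 30 + 10 = 40 blocks
L: |-24| + |10| = 24 + 10 = 34 blocks
Minimum: H at 7 blocks.

H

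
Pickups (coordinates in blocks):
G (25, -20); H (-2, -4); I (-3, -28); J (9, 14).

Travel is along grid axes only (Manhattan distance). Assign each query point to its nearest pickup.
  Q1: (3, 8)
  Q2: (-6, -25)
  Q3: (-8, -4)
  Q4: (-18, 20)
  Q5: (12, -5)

Q1→J; Q2→I; Q3→H; Q4→J; Q5→H

Q1 at (3, 8):
  G: 50 blocks
  H: 17 blocks
  I: 42 blocks
  J: 12 blocks
  → nearest: J (12 blocks)
Q2 at (-6, -25):
  G: 36 blocks
  H: 25 blocks
  I: 6 blocks
  J: 54 blocks
  → nearest: I (6 blocks)
Q3 at (-8, -4):
  G: 49 blocks
  H: 6 blocks
  I: 29 blocks
  J: 35 blocks
  → nearest: H (6 blocks)
Q4 at (-18, 20):
  G: 83 blocks
  H: 40 blocks
  I: 63 blocks
  J: 33 blocks
  → nearest: J (33 blocks)
Q5 at (12, -5):
  G: 28 blocks
  H: 15 blocks
  I: 38 blocks
  J: 22 blocks
  → nearest: H (15 blocks)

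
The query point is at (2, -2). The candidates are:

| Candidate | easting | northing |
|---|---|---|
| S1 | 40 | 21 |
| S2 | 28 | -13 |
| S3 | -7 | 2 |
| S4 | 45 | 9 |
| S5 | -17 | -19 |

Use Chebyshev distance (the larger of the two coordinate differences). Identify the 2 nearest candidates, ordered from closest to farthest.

Distances from (2, -2):
S1: max(|38|, |23|) = 38
S2: max(|26|, |-11|) = 26
S3: max(|-9|, |4|) = 9
S4: max(|43|, |11|) = 43
S5: max(|-19|, |-17|) = 19
Sorted: S3 (9) < S5 (19) < S2 (26) < S1 (38) < …

S3, S5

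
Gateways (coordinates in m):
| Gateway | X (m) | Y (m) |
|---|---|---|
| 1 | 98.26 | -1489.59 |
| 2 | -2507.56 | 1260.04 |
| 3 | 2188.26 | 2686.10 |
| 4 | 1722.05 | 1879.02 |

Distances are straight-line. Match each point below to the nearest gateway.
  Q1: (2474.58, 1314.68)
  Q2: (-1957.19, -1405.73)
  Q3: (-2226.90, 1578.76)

Q1→4; Q2→1; Q3→2

Q1 at (2474.58, 1314.68):
  1: 3675.71 m
  2: 4982.44 m
  3: 1400.99 m
  4: 940.63 m
  → nearest: 4 (940.63 m)
Q2 at (-1957.19, -1405.73):
  1: 2057.16 m
  2: 2721.99 m
  3: 5824.76 m
  4: 4932.18 m
  → nearest: 1 (2057.16 m)
Q3 at (-2226.90, 1578.76):
  1: 3849.82 m
  2: 424.68 m
  3: 4551.91 m
  4: 3960.35 m
  → nearest: 2 (424.68 m)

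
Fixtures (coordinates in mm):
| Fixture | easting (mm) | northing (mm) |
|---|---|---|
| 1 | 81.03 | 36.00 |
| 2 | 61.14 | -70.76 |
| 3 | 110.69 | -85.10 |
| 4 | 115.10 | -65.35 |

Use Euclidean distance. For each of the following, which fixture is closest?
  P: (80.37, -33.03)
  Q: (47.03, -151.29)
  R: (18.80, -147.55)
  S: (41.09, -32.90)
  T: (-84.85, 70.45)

P at (80.37, -33.03):
  1: √((0.66)² + (69.03)²) = √(0.4356 + 4765.1409) = 69.03 mm
  2: √((-19.23)² + (-37.73)²) = √(369.7929 + 1423.5529) = 42.35 mm
  3: √((30.32)² + (-52.07)²) = √(919.3024 + 2711.2849) = 60.25 mm
  4: √((34.73)² + (-32.32)²) = √(1206.1729 + 1044.5824) = 47.44 mm
  → nearest: 2 (42.35 mm)
Q at (47.03, -151.29):
  1: √((34.00)² + (187.29)²) = √(1156.0000 + 35077.5441) = 190.35 mm
  2: √((14.11)² + (80.53)²) = √(199.0921 + 6485.0809) = 81.76 mm
  3: √((63.66)² + (66.19)²) = √(4052.5956 + 4381.1161) = 91.84 mm
  4: √((68.07)² + (85.94)²) = √(4633.5249 + 7385.6836) = 109.63 mm
  → nearest: 2 (81.76 mm)
R at (18.80, -147.55):
  1: √((62.23)² + (183.55)²) = √(3872.5729 + 33690.6025) = 193.81 mm
  2: √((42.34)² + (76.79)²) = √(1792.6756 + 5896.7041) = 87.69 mm
  3: √((91.89)² + (62.45)²) = √(8443.7721 + 3900.0025) = 111.10 mm
  4: √((96.30)² + (82.20)²) = √(9273.6900 + 6756.8400) = 126.61 mm
  → nearest: 2 (87.69 mm)
S at (41.09, -32.90):
  1: √((39.94)² + (68.90)²) = √(1595.2036 + 4747.2100) = 79.64 mm
  2: √((20.05)² + (-37.86)²) = √(402.0025 + 1433.3796) = 42.84 mm
  3: √((69.60)² + (-52.20)²) = √(4844.1600 + 2724.8400) = 87.00 mm
  4: √((74.01)² + (-32.45)²) = √(5477.4801 + 1053.0025) = 80.81 mm
  → nearest: 2 (42.84 mm)
T at (-84.85, 70.45):
  1: √((165.88)² + (-34.45)²) = √(27516.1744 + 1186.8025) = 169.42 mm
  2: √((145.99)² + (-141.21)²) = √(21313.0801 + 19940.2641) = 203.11 mm
  3: √((195.54)² + (-155.55)²) = √(38235.8916 + 24195.8025) = 249.86 mm
  4: √((199.95)² + (-135.80)²) = √(39980.0025 + 18441.6400) = 241.71 mm
  → nearest: 1 (169.42 mm)

P→2; Q→2; R→2; S→2; T→1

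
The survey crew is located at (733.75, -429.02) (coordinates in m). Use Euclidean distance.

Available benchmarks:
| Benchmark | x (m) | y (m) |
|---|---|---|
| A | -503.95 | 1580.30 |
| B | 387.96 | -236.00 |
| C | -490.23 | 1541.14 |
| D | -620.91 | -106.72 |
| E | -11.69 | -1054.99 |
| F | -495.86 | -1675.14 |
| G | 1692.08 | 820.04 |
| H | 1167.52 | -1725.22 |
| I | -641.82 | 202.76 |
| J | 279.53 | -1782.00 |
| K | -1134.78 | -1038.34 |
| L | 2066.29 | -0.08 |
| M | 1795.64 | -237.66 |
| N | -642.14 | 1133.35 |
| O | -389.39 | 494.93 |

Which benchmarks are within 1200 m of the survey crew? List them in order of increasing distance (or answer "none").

B, E, M

Distances from (733.75, -429.02):
A: √((-1237.70)² + (2009.32)²) = √(1531901.2900 + 4037366.8624) = 2359.93 m
B: √((-345.79)² + (193.02)²) = √(119570.7241 + 37256.7204) = 396.01 m
C: √((-1223.98)² + (1970.16)²) = √(1498127.0404 + 3881530.4256) = 2319.41 m
D: √((-1354.66)² + (322.30)²) = √(1835103.7156 + 103877.2900) = 1392.47 m
E: √((-745.44)² + (-625.97)²) = √(555680.7936 + 391838.4409) = 973.41 m
F: √((-1229.61)² + (-1246.12)²) = √(1511940.7521 + 1552815.0544) = 1750.64 m
G: √((958.33)² + (1249.06)²) = √(918396.3889 + 1560150.8836) = 1574.34 m
H: √((433.77)² + (-1296.20)²) = √(188156.4129 + 1680134.4400) = 1366.85 m
I: √((-1375.57)² + (631.78)²) = √(1892192.8249 + 399145.9684) = 1513.72 m
J: √((-454.22)² + (-1352.98)²) = √(206315.8084 + 1830554.8804) = 1427.19 m
K: √((-1868.53)² + (-609.32)²) = √(3491404.3609 + 371270.8624) = 1965.37 m
L: √((1332.54)² + (428.94)²) = √(1775662.8516 + 183989.5236) = 1399.88 m
M: √((1061.89)² + (191.36)²) = √(1127610.3721 + 36618.6496) = 1078.99 m
N: √((-1375.89)² + (1562.37)²) = √(1893073.2921 + 2441000.0169) = 2081.84 m
O: √((-1123.14)² + (923.95)²) = √(1261443.4596 + 853683.6025) = 1454.35 m
Threshold 1200 m: B (396.01 m), E (973.41 m), M (1078.99 m) are within range.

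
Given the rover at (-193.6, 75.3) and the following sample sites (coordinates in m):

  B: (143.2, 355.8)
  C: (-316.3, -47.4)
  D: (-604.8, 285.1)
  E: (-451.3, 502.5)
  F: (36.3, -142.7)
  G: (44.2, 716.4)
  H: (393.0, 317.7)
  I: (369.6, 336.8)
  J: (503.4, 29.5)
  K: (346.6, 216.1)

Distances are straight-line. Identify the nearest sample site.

C

Distances from (-193.6, 75.3):
B: 438.3 m
C: 173.5 m
D: 461.6 m
E: 498.9 m
F: 316.8 m
G: 683.8 m
H: 634.7 m
I: 620.9 m
J: 698.5 m
K: 558.2 m
Minimum: C at 173.5 m.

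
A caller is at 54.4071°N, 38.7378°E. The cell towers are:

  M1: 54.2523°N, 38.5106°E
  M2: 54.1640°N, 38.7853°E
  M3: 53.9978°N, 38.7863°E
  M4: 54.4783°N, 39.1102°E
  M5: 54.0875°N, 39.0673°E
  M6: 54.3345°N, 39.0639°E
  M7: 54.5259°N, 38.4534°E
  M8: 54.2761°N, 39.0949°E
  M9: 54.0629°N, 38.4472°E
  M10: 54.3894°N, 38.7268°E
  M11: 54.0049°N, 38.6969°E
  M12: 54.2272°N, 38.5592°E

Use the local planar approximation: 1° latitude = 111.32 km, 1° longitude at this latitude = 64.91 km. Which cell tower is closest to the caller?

Distances from 54.4071°N, 38.7378°E:
M1: √((-0.1548·111.32)² + (-0.2272·64.91)²) = √(296.953404 + 217.490290) = 22.6814 km
M2: √((-0.2431·111.32)² + (0.0475·64.91)²) = √(732.345999 + 9.506276) = 27.2370 km
M3: √((-0.4093·111.32)² + (0.0485·64.91)²) = √(2076.012120 + 9.910754) = 45.6719 km
M4: √((0.0712·111.32)² + (0.3724·64.91)²) = √(62.821222 + 584.308983) = 25.4388 km
M5: √((-0.3196·111.32)² + (0.3295·64.91)²) = √(1265.784976 + 457.439914) = 41.5117 km
M6: √((-0.0726·111.32)² + (0.3261·64.91)²) = √(65.316008 + 448.048281) = 22.6575 km
M7: √((0.1188·111.32)² + (-0.2844·64.91)²) = √(174.895758 + 340.786516) = 22.7086 km
M8: √((-0.1310·111.32)² + (0.3571·64.91)²) = √(212.661556 + 537.282776) = 27.3851 km
M9: √((-0.3442·111.32)² + (-0.2906·64.91)²) = √(1468.142218 + 355.806959) = 42.7077 km
M10: √((-0.0177·111.32)² + (-0.0110·64.91)²) = √(3.882334 + 0.509810) = 2.0957 km
M11: √((-0.4022·111.32)² + (-0.0409·64.91)²) = √(2004.612933 + 7.048064) = 44.8515 km
M12: √((-0.1799·111.32)² + (-0.1786·64.91)²) = √(401.059421 + 134.395933) = 23.1399 km
Minimum: M10 at 2.0957 km.

M10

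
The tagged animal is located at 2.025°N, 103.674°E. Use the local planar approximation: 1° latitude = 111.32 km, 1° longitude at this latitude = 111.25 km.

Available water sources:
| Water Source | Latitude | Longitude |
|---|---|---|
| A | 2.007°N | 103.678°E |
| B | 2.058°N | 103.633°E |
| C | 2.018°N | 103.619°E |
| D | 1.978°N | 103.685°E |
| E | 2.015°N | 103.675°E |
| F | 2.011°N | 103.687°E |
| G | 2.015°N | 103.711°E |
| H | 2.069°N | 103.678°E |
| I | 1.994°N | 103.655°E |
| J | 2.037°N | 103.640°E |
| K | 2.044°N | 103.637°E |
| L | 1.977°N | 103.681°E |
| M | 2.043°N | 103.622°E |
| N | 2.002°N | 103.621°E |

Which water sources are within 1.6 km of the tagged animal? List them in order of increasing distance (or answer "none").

Distances from 2.025°N, 103.674°E:
A: √((-0.018·111.32)² + (0.004·111.25)²) = √(4.01505 + 0.19802) = 2.053 km
B: √((0.033·111.32)² + (-0.041·111.25)²) = √(13.49504 + 20.80500) = 5.857 km
C: √((-0.007·111.32)² + (-0.055·111.25)²) = √(0.60721 + 37.43910) = 6.168 km
D: √((-0.047·111.32)² + (0.011·111.25)²) = √(27.37424 + 1.49756) = 5.373 km
E: √((-0.010·111.32)² + (0.001·111.25)²) = √(1.23921 + 0.01238) = 1.119 km
F: √((-0.014·111.32)² + (0.013·111.25)²) = √(2.42886 + 2.09164) = 2.126 km
G: √((-0.010·111.32)² + (0.037·111.25)²) = √(1.23921 + 16.94351) = 4.264 km
H: √((0.044·111.32)² + (0.004·111.25)²) = √(23.99119 + 0.19802) = 4.918 km
I: √((-0.031·111.32)² + (-0.019·111.25)²) = √(11.90885 + 4.46794) = 4.047 km
J: √((0.012·111.32)² + (-0.034·111.25)²) = √(1.78447 + 14.30731) = 4.011 km
K: √((0.019·111.32)² + (-0.037·111.25)²) = √(4.47356 + 16.94351) = 4.628 km
L: √((-0.048·111.32)² + (0.007·111.25)²) = √(28.55150 + 0.60645) = 5.400 km
M: √((0.018·111.32)² + (-0.052·111.25)²) = √(4.01505 + 33.46623) = 6.122 km
N: √((-0.023·111.32)² + (-0.053·111.25)²) = √(6.55544 + 34.76576) = 6.428 km
Threshold 1.6 km: E (1.119 km) is within range.

E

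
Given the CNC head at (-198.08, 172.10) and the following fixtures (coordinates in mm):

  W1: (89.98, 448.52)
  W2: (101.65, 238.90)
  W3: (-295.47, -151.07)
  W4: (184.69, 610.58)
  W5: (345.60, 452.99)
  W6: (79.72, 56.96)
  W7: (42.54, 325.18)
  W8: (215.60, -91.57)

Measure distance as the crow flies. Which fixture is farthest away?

Distances from (-198.08, 172.10):
W1: √((288.06)² + (276.42)²) = √(82978.5636 + 76408.0164) = 399.23 mm
W2: √((299.73)² + (66.80)²) = √(89838.0729 + 4462.2400) = 307.08 mm
W3: √((-97.39)² + (-323.17)²) = √(9484.8121 + 104438.8489) = 337.53 mm
W4: √((382.77)² + (438.48)²) = √(146512.8729 + 192264.7104) = 582.05 mm
W5: √((543.68)² + (280.89)²) = √(295587.9424 + 78899.1921) = 611.95 mm
W6: √((277.80)² + (-115.14)²) = √(77172.8400 + 13257.2196) = 300.72 mm
W7: √((240.62)² + (153.08)²) = √(57897.9844 + 23433.4864) = 285.19 mm
W8: √((413.68)² + (-263.67)²) = √(171131.1424 + 69521.8689) = 490.56 mm
Maximum: W5 at 611.95 mm.

W5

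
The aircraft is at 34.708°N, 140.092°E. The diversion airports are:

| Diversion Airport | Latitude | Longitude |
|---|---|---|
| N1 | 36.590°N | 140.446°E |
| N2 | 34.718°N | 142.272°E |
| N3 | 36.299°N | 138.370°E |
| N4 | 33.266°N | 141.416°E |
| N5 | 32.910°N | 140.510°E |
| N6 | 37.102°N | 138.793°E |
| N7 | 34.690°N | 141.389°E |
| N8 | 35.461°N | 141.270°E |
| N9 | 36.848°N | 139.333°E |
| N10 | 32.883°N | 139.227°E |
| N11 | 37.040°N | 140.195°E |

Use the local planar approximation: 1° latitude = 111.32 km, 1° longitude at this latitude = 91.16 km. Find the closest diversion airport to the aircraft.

Distances from 34.708°N, 140.092°E:
N1: √((1.882·111.32)² + (0.354·91.16)²) = √(43892.02658 + 1041.39421) = 211.975 km
N2: √((0.010·111.32)² + (2.180·91.16)²) = √(1.23921 + 39493.13595) = 198.732 km
N3: √((1.591·111.32)² + (-1.722·91.16)²) = √(31367.99461 + 24641.94179) = 236.664 km
N4: √((-1.442·111.32)² + (1.324·91.16)²) = √(25767.77479 + 14567.48579) = 200.836 km
N5: √((-1.798·111.32)² + (0.418·91.16)²) = √(40061.36752 + 1451.98188) = 203.748 km
N6: √((2.394·111.32)² + (-1.299·91.16)²) = √(71022.29264 + 14022.54800) = 291.624 km
N7: √((-0.018·111.32)² + (1.297·91.16)²) = √(4.01505 + 13979.40172) = 118.251 km
N8: √((0.753·111.32)² + (1.178·91.16)²) = √(7026.45627 + 11531.85609) = 136.229 km
N9: √((2.140·111.32)² + (-0.759·91.16)²) = √(56751.05534 + 4787.31699) = 248.069 km
N10: √((-1.825·111.32)² + (-0.865·91.16)²) = √(41273.57928 + 6217.85869) = 217.925 km
N11: √((2.332·111.32)² + (0.103·91.16)²) = √(67391.24621 + 88.16233) = 259.768 km
Minimum: N7 at 118.251 km.

N7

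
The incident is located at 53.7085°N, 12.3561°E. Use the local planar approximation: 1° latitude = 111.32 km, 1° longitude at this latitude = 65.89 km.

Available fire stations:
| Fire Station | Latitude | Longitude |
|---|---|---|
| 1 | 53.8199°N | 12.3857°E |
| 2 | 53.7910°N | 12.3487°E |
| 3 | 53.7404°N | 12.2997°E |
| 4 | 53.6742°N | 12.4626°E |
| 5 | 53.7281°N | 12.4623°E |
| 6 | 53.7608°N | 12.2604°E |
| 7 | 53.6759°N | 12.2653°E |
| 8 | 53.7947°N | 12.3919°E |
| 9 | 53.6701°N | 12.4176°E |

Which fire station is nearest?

3

Distances from 53.7085°N, 12.3561°E:
1: 12.5535 km
2: 9.1968 km
3: 5.1401 km
4: 7.9888 km
5: 7.3298 km
6: 8.5824 km
7: 6.9974 km
8: 9.8815 km
9: 5.8901 km
Minimum: 3 at 5.1401 km.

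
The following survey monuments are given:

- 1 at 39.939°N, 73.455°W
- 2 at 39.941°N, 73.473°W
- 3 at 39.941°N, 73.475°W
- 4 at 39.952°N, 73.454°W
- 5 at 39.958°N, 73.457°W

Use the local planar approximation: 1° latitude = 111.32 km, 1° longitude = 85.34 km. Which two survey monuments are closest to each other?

2 and 3

Pairwise distances:
1–2: √((0.002·111.32)² + (-0.018·85.34)²) = √(0.04957 + 2.35966) = 1.552 km
1–3: √((0.002·111.32)² + (-0.020·85.34)²) = √(0.04957 + 2.91317) = 1.721 km
1–4: √((0.013·111.32)² + (0.001·85.34)²) = √(2.09427 + 0.00728) = 1.450 km
1–5: √((0.019·111.32)² + (-0.002·85.34)²) = √(4.47356 + 0.02913) = 2.122 km
2–3: √((0.000·111.32)² + (-0.002·85.34)²) = √(0.00000 + 0.02913) = 0.171 km
2–4: √((0.011·111.32)² + (0.019·85.34)²) = √(1.49945 + 2.62913) = 2.032 km
2–5: √((0.017·111.32)² + (0.016·85.34)²) = √(3.58133 + 1.86443) = 2.334 km
3–4: √((0.011·111.32)² + (0.021·85.34)²) = √(1.49945 + 3.21177) = 2.171 km
3–5: √((0.017·111.32)² + (0.018·85.34)²) = √(3.58133 + 2.35966) = 2.437 km
4–5: √((0.006·111.32)² + (-0.003·85.34)²) = √(0.44612 + 0.06555) = 0.715 km
Closest pair: 2–3 at 0.171 km.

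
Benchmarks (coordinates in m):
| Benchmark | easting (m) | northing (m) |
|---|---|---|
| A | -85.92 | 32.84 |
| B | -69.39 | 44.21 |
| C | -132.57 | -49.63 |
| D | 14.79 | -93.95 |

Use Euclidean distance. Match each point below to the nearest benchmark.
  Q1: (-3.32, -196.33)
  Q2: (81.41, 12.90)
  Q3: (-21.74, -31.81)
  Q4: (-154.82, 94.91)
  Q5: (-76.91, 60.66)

Q1 at (-3.32, -196.33):
  A: √((-82.60)² + (229.17)²) = √(6822.7600 + 52518.8889) = 243.60 m
  B: √((-66.07)² + (240.54)²) = √(4365.2449 + 57859.4916) = 249.45 m
  C: √((-129.25)² + (146.70)²) = √(16705.5625 + 21520.8900) = 195.52 m
  D: √((18.11)² + (102.38)²) = √(327.9721 + 10481.6644) = 103.97 m
  → nearest: D (103.97 m)
Q2 at (81.41, 12.90):
  A: √((-167.33)² + (19.94)²) = √(27999.3289 + 397.6036) = 168.51 m
  B: √((-150.80)² + (31.31)²) = √(22740.6400 + 980.3161) = 154.02 m
  C: √((-213.98)² + (-62.53)²) = √(45787.4404 + 3910.0009) = 222.93 m
  D: √((-66.62)² + (-106.85)²) = √(4438.2244 + 11416.9225) = 125.92 m
  → nearest: D (125.92 m)
Q3 at (-21.74, -31.81):
  A: √((-64.18)² + (64.65)²) = √(4119.0724 + 4179.6225) = 91.10 m
  B: √((-47.65)² + (76.02)²) = √(2270.5225 + 5779.0404) = 89.72 m
  C: √((-110.83)² + (-17.82)²) = √(12283.2889 + 317.5524) = 112.25 m
  D: √((36.53)² + (-62.14)²) = √(1334.4409 + 3861.3796) = 72.08 m
  → nearest: D (72.08 m)
Q4 at (-154.82, 94.91):
  A: √((68.90)² + (-62.07)²) = √(4747.2100 + 3852.6849) = 92.74 m
  B: √((85.43)² + (-50.70)²) = √(7298.2849 + 2570.4900) = 99.34 m
  C: √((22.25)² + (-144.54)²) = √(495.0625 + 20891.8116) = 146.24 m
  D: √((169.61)² + (-188.86)²) = √(28767.5521 + 35668.0996) = 253.84 m
  → nearest: A (92.74 m)
Q5 at (-76.91, 60.66):
  A: √((-9.01)² + (-27.82)²) = √(81.1801 + 773.9524) = 29.24 m
  B: √((7.52)² + (-16.45)²) = √(56.5504 + 270.6025) = 18.09 m
  C: √((-55.66)² + (-110.29)²) = √(3098.0356 + 12163.8841) = 123.54 m
  D: √((91.70)² + (-154.61)²) = √(8408.8900 + 23904.2521) = 179.76 m
  → nearest: B (18.09 m)

Q1→D; Q2→D; Q3→D; Q4→A; Q5→B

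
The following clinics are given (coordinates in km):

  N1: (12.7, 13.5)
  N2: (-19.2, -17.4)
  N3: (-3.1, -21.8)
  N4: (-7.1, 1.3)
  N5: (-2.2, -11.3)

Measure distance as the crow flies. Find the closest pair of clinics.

Pairwise distances:
N1–N2: √((-31.9)² + (-30.9)²) = √(1017.610 + 954.810) = 44.4 km
N1–N3: √((-15.8)² + (-35.3)²) = √(249.640 + 1246.090) = 38.7 km
N1–N4: √((-19.8)² + (-12.2)²) = √(392.040 + 148.840) = 23.3 km
N1–N5: √((-14.9)² + (-24.8)²) = √(222.010 + 615.040) = 28.9 km
N2–N3: √((16.1)² + (-4.4)²) = √(259.210 + 19.360) = 16.7 km
N2–N4: √((12.1)² + (18.7)²) = √(146.410 + 349.690) = 22.3 km
N2–N5: √((17.0)² + (6.1)²) = √(289.000 + 37.210) = 18.1 km
N3–N4: √((-4.0)² + (23.1)²) = √(16.000 + 533.610) = 23.4 km
N3–N5: √((0.9)² + (10.5)²) = √(0.810 + 110.250) = 10.5 km
N4–N5: √((4.9)² + (-12.6)²) = √(24.010 + 158.760) = 13.5 km
Closest pair: N3–N5 at 10.5 km.

N3 and N5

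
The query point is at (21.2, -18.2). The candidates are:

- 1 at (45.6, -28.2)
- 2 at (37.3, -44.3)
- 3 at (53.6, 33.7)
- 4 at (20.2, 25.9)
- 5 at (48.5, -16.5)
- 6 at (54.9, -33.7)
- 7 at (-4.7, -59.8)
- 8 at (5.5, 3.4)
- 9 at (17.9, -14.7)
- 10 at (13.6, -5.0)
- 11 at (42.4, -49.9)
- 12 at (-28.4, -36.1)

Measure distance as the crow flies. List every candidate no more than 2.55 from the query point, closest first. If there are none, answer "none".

none

Distances from (21.2, -18.2):
1: √((24.4)² + (-10.0)²) = √(595.360 + 100.000) = 26.4
2: √((16.1)² + (-26.1)²) = √(259.210 + 681.210) = 30.7
3: √((32.4)² + (51.9)²) = √(1049.760 + 2693.610) = 61.2
4: √((-1.0)² + (44.1)²) = √(1.000 + 1944.810) = 44.1
5: √((27.3)² + (1.7)²) = √(745.290 + 2.890) = 27.4
6: √((33.7)² + (-15.5)²) = √(1135.690 + 240.250) = 37.1
7: √((-25.9)² + (-41.6)²) = √(670.810 + 1730.560) = 49.0
8: √((-15.7)² + (21.6)²) = √(246.490 + 466.560) = 26.7
9: √((-3.3)² + (3.5)²) = √(10.890 + 12.250) = 4.8
10: √((-7.6)² + (13.2)²) = √(57.760 + 174.240) = 15.2
11: √((21.2)² + (-31.7)²) = √(449.440 + 1004.890) = 38.1
12: √((-49.6)² + (-17.9)²) = √(2460.160 + 320.410) = 52.7
Threshold 2.55: none within range.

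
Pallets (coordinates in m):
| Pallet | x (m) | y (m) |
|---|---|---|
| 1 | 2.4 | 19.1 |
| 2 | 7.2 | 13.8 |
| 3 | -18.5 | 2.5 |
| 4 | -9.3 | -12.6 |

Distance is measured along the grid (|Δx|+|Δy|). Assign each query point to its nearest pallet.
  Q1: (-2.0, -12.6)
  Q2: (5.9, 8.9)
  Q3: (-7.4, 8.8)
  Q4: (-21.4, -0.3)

Q1 at (-2.0, -12.6):
  1: 36.1 m
  2: 35.6 m
  3: 31.6 m
  4: 7.3 m
  → nearest: 4 (7.3 m)
Q2 at (5.9, 8.9):
  1: 13.7 m
  2: 6.2 m
  3: 30.8 m
  4: 36.7 m
  → nearest: 2 (6.2 m)
Q3 at (-7.4, 8.8):
  1: 20.1 m
  2: 19.6 m
  3: 17.4 m
  4: 23.3 m
  → nearest: 3 (17.4 m)
Q4 at (-21.4, -0.3):
  1: 43.2 m
  2: 42.7 m
  3: 5.7 m
  4: 24.4 m
  → nearest: 3 (5.7 m)

Q1→4; Q2→2; Q3→3; Q4→3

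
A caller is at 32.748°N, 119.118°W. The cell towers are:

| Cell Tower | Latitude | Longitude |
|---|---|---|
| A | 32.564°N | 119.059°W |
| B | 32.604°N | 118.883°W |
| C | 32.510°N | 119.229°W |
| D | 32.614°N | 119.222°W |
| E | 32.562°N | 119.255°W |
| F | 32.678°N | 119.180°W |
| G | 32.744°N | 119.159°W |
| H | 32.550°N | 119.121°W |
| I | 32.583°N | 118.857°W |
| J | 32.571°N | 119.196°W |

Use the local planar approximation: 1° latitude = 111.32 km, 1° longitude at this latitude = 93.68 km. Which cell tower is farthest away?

I

Distances from 32.748°N, 119.118°W:
A: √((-0.184·111.32)² + (0.059·93.68)²) = √(419.54837 + 30.54906) = 21.215 km
B: √((-0.144·111.32)² + (0.235·93.68)²) = √(256.96346 + 484.65142) = 27.233 km
C: √((-0.238·111.32)² + (-0.111·93.68)²) = √(701.94051 + 108.12839) = 28.462 km
D: √((-0.134·111.32)² + (-0.104·93.68)²) = √(222.51331 + 94.92059) = 17.817 km
E: √((-0.186·111.32)² + (-0.137·93.68)²) = √(428.71856 + 164.71566) = 24.361 km
F: √((-0.070·111.32)² + (-0.062·93.68)²) = √(60.72150 + 33.73472) = 9.719 km
G: √((-0.004·111.32)² + (-0.041·93.68)²) = √(0.19827 + 14.75236) = 3.867 km
H: √((-0.198·111.32)² + (-0.003·93.68)²) = √(485.82155 + 0.07898) = 22.043 km
I: √((-0.165·111.32)² + (0.261·93.68)²) = √(337.37608 + 597.82597) = 30.581 km
J: √((-0.177·111.32)² + (-0.078·93.68)²) = √(388.23343 + 53.39283) = 21.015 km
Maximum: I at 30.581 km.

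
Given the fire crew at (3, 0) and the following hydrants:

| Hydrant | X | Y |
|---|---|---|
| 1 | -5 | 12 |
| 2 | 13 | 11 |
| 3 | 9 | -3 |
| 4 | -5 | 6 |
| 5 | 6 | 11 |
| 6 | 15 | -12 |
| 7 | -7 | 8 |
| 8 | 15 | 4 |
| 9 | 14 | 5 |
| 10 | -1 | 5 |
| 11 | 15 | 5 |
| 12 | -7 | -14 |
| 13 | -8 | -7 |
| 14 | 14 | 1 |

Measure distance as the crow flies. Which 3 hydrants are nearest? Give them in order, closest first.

Distances from (3, 0):
1: √((-8)² + (12)²) = √(64.0000 + 144.0000) = 14.42
2: √((10)² + (11)²) = √(100.0000 + 121.0000) = 14.87
3: √((6)² + (-3)²) = √(36.0000 + 9.0000) = 6.71
4: √((-8)² + (6)²) = √(64.0000 + 36.0000) = 10.00
5: √((3)² + (11)²) = √(9.0000 + 121.0000) = 11.40
6: √((12)² + (-12)²) = √(144.0000 + 144.0000) = 16.97
7: √((-10)² + (8)²) = √(100.0000 + 64.0000) = 12.81
8: √((12)² + (4)²) = √(144.0000 + 16.0000) = 12.65
9: √((11)² + (5)²) = √(121.0000 + 25.0000) = 12.08
10: √((-4)² + (5)²) = √(16.0000 + 25.0000) = 6.40
11: √((12)² + (5)²) = √(144.0000 + 25.0000) = 13.00
12: √((-10)² + (-14)²) = √(100.0000 + 196.0000) = 17.20
13: √((-11)² + (-7)²) = √(121.0000 + 49.0000) = 13.04
14: √((11)² + (1)²) = √(121.0000 + 1.0000) = 11.05
Sorted: 10 (6.40) < 3 (6.71) < 4 (10.00) < 14 (11.05) < 5 (11.40) < …

10, 3, 4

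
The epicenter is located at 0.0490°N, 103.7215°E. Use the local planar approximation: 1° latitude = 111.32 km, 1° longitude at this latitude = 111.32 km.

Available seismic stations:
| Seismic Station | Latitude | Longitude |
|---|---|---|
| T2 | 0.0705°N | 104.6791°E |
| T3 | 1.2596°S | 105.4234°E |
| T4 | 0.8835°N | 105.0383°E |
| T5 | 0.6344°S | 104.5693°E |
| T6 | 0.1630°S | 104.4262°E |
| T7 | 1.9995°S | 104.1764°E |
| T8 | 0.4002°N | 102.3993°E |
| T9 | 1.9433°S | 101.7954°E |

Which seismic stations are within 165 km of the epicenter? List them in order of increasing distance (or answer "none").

T6, T2, T5, T8

Distances from 0.0490°N, 103.7215°E:
T2: √((0.0215·111.32)² + (0.9576·111.32)²) = √(5.728268 + 11363.566822) = 106.6269 km
T3: √((-1.3086·111.32)² + (1.7019·111.32)²) = √(21220.725483 + 35893.389512) = 238.9856 km
T4: √((0.8345·111.32)² + (1.3168·111.32)²) = √(8629.767144 + 21487.506994) = 173.5433 km
T5: √((-0.6834·111.32)² + (0.8478·111.32)²) = √(5787.571165 + 8907.036249) = 121.2213 km
T6: √((-0.2120·111.32)² + (0.7047·111.32)²) = √(556.952448 + 6153.963815) = 81.9202 km
T7: √((-2.0485·111.32)² + (0.4549·111.32)²) = √(52001.794643 + 2564.355719) = 233.5940 km
T8: √((0.3512·111.32)² + (-1.3222·111.32)²) = √(1528.464688 + 21664.102459) = 152.2911 km
T9: √((-1.9923·111.32)² + (-1.9261·111.32)²) = √(49187.626344 + 45973.128399) = 308.4814 km
Threshold 165 km: T6 (81.9202 km), T2 (106.6269 km), T5 (121.2213 km), T8 (152.2911 km) are within range.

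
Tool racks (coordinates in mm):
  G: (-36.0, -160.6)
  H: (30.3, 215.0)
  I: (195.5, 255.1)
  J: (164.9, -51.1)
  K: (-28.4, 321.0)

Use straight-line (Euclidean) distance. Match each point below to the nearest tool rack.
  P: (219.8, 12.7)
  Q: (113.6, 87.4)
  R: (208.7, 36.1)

P→J; Q→J; R→J

P at (219.8, 12.7):
  G: √((-255.8)² + (-173.3)²) = √(65433.640 + 30032.890) = 309.0 mm
  H: √((-189.5)² + (202.3)²) = √(35910.250 + 40925.290) = 277.2 mm
  I: √((-24.3)² + (242.4)²) = √(590.490 + 58757.760) = 243.6 mm
  J: √((-54.9)² + (-63.8)²) = √(3014.010 + 4070.440) = 84.2 mm
  K: √((-248.2)² + (308.3)²) = √(61603.240 + 95048.890) = 395.8 mm
  → nearest: J (84.2 mm)
Q at (113.6, 87.4):
  G: √((-149.6)² + (-248.0)²) = √(22380.160 + 61504.000) = 289.6 mm
  H: √((-83.3)² + (127.6)²) = √(6938.890 + 16281.760) = 152.4 mm
  I: √((81.9)² + (167.7)²) = √(6707.610 + 28123.290) = 186.6 mm
  J: √((51.3)² + (-138.5)²) = √(2631.690 + 19182.250) = 147.7 mm
  K: √((-142.0)² + (233.6)²) = √(20164.000 + 54568.960) = 273.4 mm
  → nearest: J (147.7 mm)
R at (208.7, 36.1):
  G: √((-244.7)² + (-196.7)²) = √(59878.090 + 38690.890) = 314.0 mm
  H: √((-178.4)² + (178.9)²) = √(31826.560 + 32005.210) = 252.6 mm
  I: √((-13.2)² + (219.0)²) = √(174.240 + 47961.000) = 219.4 mm
  J: √((-43.8)² + (-87.2)²) = √(1918.440 + 7603.840) = 97.6 mm
  K: √((-237.1)² + (284.9)²) = √(56216.410 + 81168.010) = 370.7 mm
  → nearest: J (97.6 mm)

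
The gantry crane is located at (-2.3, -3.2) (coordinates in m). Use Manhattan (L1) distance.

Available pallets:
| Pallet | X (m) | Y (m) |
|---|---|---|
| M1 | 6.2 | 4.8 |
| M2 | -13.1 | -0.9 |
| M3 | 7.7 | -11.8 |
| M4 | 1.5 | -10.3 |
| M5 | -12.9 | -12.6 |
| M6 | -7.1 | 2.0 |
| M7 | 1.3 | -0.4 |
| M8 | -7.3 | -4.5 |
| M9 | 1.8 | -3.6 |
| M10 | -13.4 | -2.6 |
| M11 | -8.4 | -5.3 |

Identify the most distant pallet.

Distances from (-2.3, -3.2):
M1: 16.5 m
M2: 13.1 m
M3: 18.6 m
M4: 10.9 m
M5: 20.0 m
M6: 10.0 m
M7: 6.4 m
M8: 6.3 m
M9: 4.5 m
M10: 11.7 m
M11: 8.2 m
Maximum: M5 at 20.0 m.

M5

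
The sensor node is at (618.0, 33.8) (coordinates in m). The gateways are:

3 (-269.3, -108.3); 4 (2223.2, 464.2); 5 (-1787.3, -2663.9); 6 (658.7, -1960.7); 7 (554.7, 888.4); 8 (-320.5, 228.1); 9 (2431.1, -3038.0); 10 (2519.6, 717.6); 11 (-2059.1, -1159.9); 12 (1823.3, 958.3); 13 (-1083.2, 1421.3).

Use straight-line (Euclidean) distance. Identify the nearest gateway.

Distances from (618.0, 33.8):
3: √((-887.3)² + (-142.1)²) = √(787301.290 + 20192.410) = 898.6 m
4: √((1605.2)² + (430.4)²) = √(2576667.040 + 185244.160) = 1661.9 m
5: √((-2405.3)² + (-2697.7)²) = √(5785468.090 + 7277585.290) = 3614.3 m
6: √((40.7)² + (-1994.5)²) = √(1656.490 + 3978030.250) = 1994.9 m
7: √((-63.3)² + (854.6)²) = √(4006.890 + 730341.160) = 856.9 m
8: √((-938.5)² + (194.3)²) = √(880782.250 + 37752.490) = 958.4 m
9: √((1813.1)² + (-3071.8)²) = √(3287331.610 + 9435955.240) = 3567.0 m
10: √((1901.6)² + (683.8)²) = √(3616082.560 + 467582.440) = 2020.8 m
11: √((-2677.1)² + (-1193.7)²) = √(7166864.410 + 1424919.690) = 2931.2 m
12: √((1205.3)² + (924.5)²) = √(1452748.090 + 854700.250) = 1519.0 m
13: √((-1701.2)² + (1387.5)²) = √(2894081.440 + 1925156.250) = 2195.3 m
Minimum: 7 at 856.9 m.

7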